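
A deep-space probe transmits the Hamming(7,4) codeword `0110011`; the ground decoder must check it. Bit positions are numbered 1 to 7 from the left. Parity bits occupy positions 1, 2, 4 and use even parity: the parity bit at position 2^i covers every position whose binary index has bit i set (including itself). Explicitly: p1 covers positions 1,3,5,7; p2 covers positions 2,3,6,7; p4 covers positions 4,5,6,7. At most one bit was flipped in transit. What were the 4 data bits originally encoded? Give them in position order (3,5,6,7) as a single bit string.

s1: b1⊕b3⊕b5⊕b7 = 0⊕1⊕0⊕1 = 0
s2: b2⊕b3⊕b6⊕b7 = 1⊕1⊕1⊕1 = 0
s4: b4⊕b5⊕b6⊕b7 = 0⊕0⊕1⊕1 = 0
Syndrome (s4...s1) = 000 → position 0 (no error).
No correction needed.
Data bits at positions 3,5,6,7: 1011

1011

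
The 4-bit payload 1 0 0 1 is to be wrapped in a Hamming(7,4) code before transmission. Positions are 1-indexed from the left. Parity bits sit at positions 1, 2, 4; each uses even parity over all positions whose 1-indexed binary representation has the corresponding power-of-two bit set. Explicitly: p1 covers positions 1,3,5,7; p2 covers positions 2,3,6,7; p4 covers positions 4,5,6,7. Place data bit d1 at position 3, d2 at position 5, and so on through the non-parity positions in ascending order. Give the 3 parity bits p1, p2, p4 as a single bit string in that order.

001

Place data bits at non-power-of-two positions: b3=1, b5=0, b6=0, b7=1.
p1 = XOR of data positions {3,5,7} = 1⊕0⊕1 = 0
p2 = XOR of data positions {3,6,7} = 1⊕0⊕1 = 0
p4 = XOR of data positions {5,6,7} = 0⊕0⊕1 = 1
Parity bits p1,p2,p4 = 001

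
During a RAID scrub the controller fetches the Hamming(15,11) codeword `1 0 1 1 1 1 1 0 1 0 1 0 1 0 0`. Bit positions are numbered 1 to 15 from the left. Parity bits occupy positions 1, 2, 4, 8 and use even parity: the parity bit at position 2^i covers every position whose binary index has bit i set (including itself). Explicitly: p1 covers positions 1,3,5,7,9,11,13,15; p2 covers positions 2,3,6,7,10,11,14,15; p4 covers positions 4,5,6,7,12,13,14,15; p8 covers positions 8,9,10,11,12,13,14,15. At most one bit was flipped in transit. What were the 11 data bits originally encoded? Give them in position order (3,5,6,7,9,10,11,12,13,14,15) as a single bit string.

s1: b1⊕b3⊕b5⊕b7⊕b9⊕b11⊕b13⊕b15 = 1⊕1⊕1⊕1⊕1⊕1⊕1⊕0 = 1
s2: b2⊕b3⊕b6⊕b7⊕b10⊕b11⊕b14⊕b15 = 0⊕1⊕1⊕1⊕0⊕1⊕0⊕0 = 0
s4: b4⊕b5⊕b6⊕b7⊕b12⊕b13⊕b14⊕b15 = 1⊕1⊕1⊕1⊕0⊕1⊕0⊕0 = 1
s8: b8⊕b9⊕b10⊕b11⊕b12⊕b13⊕b14⊕b15 = 0⊕1⊕0⊕1⊕0⊕1⊕0⊕0 = 1
Syndrome (s8...s1) = 1101 → position 13.
Flip bit 13: corrected codeword = 101111101010000
Data bits at positions 3,5,6,7,9,10,11,12,13,14,15: 11111010000

11111010000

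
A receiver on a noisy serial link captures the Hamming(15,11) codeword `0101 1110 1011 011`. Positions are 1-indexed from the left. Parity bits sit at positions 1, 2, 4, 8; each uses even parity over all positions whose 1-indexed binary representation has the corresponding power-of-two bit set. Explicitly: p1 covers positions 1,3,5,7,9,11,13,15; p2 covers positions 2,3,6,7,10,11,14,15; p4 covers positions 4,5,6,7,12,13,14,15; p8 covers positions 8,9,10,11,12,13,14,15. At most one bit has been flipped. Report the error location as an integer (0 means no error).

s1: b1⊕b3⊕b5⊕b7⊕b9⊕b11⊕b13⊕b15 = 0⊕0⊕1⊕1⊕1⊕1⊕0⊕1 = 1
s2: b2⊕b3⊕b6⊕b7⊕b10⊕b11⊕b14⊕b15 = 1⊕0⊕1⊕1⊕0⊕1⊕1⊕1 = 0
s4: b4⊕b5⊕b6⊕b7⊕b12⊕b13⊕b14⊕b15 = 1⊕1⊕1⊕1⊕1⊕0⊕1⊕1 = 1
s8: b8⊕b9⊕b10⊕b11⊕b12⊕b13⊕b14⊕b15 = 0⊕1⊕0⊕1⊕1⊕0⊕1⊕1 = 1
Syndrome (s8...s1) = 1101 → position 13.

13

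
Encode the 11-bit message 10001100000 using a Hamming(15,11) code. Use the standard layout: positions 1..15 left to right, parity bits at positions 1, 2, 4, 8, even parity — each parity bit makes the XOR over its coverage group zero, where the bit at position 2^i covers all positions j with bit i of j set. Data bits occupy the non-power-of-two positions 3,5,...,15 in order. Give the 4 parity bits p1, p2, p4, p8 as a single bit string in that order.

Place data bits at non-power-of-two positions: b3=1, b5=0, b6=0, b7=0, b9=1, b10=1, b11=0, b12=0, b13=0, b14=0, b15=0.
p1 = XOR of data positions {3,5,7,9,11,13,15} = 1⊕0⊕0⊕1⊕0⊕0⊕0 = 0
p2 = XOR of data positions {3,6,7,10,11,14,15} = 1⊕0⊕0⊕1⊕0⊕0⊕0 = 0
p4 = XOR of data positions {5,6,7,12,13,14,15} = 0⊕0⊕0⊕0⊕0⊕0⊕0 = 0
p8 = XOR of data positions {9,10,11,12,13,14,15} = 1⊕1⊕0⊕0⊕0⊕0⊕0 = 0
Parity bits p1,p2,p4,p8 = 0000

0000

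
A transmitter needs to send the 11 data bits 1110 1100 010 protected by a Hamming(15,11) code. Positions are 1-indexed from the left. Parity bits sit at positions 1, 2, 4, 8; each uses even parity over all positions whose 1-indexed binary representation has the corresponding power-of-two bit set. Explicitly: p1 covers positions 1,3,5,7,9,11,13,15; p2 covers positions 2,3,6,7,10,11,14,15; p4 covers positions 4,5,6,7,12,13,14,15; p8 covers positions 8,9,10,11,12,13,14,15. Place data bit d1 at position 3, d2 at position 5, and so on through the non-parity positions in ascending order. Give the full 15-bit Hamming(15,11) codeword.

Place data bits at non-power-of-two positions: b3=1, b5=1, b6=1, b7=0, b9=1, b10=1, b11=0, b12=0, b13=0, b14=1, b15=0.
p1 = XOR of data positions {3,5,7,9,11,13,15} = 1⊕1⊕0⊕1⊕0⊕0⊕0 = 1
p2 = XOR of data positions {3,6,7,10,11,14,15} = 1⊕1⊕0⊕1⊕0⊕1⊕0 = 0
p4 = XOR of data positions {5,6,7,12,13,14,15} = 1⊕1⊕0⊕0⊕0⊕1⊕0 = 1
p8 = XOR of data positions {9,10,11,12,13,14,15} = 1⊕1⊕0⊕0⊕0⊕1⊕0 = 1
Codeword b1..b15 = 101111011100010

101111011100010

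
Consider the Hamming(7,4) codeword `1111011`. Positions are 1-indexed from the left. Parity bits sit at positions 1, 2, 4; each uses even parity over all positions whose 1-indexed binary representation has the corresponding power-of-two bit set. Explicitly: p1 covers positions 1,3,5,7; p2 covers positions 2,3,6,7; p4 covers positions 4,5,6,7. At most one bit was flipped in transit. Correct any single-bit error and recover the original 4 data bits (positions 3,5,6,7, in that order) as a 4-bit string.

s1: b1⊕b3⊕b5⊕b7 = 1⊕1⊕0⊕1 = 1
s2: b2⊕b3⊕b6⊕b7 = 1⊕1⊕1⊕1 = 0
s4: b4⊕b5⊕b6⊕b7 = 1⊕0⊕1⊕1 = 1
Syndrome (s4...s1) = 101 → position 5.
Flip bit 5: corrected codeword = 1111111
Data bits at positions 3,5,6,7: 1111

1111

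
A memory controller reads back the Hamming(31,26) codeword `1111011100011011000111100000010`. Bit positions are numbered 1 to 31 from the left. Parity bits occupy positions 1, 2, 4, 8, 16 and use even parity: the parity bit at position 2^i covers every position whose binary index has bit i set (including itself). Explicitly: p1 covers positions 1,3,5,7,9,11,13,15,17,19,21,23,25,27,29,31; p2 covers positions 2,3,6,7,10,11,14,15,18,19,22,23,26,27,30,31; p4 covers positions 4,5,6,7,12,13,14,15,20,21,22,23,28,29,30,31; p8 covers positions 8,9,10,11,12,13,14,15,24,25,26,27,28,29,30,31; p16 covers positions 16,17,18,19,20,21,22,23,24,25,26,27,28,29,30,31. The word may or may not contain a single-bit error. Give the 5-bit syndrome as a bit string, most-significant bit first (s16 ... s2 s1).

01101

s1: b1⊕b3⊕b5⊕b7⊕b9⊕b11⊕b13⊕b15⊕b17⊕b19⊕b21⊕b23⊕b25⊕b27⊕b29⊕b31 = 1⊕1⊕0⊕1⊕0⊕0⊕1⊕1⊕0⊕0⊕1⊕1⊕0⊕0⊕0⊕0 = 1
s2: b2⊕b3⊕b6⊕b7⊕b10⊕b11⊕b14⊕b15⊕b18⊕b19⊕b22⊕b23⊕b26⊕b27⊕b30⊕b31 = 1⊕1⊕1⊕1⊕0⊕0⊕0⊕1⊕0⊕0⊕1⊕1⊕0⊕0⊕1⊕0 = 0
s4: b4⊕b5⊕b6⊕b7⊕b12⊕b13⊕b14⊕b15⊕b20⊕b21⊕b22⊕b23⊕b28⊕b29⊕b30⊕b31 = 1⊕0⊕1⊕1⊕1⊕1⊕0⊕1⊕1⊕1⊕1⊕1⊕0⊕0⊕1⊕0 = 1
s8: b8⊕b9⊕b10⊕b11⊕b12⊕b13⊕b14⊕b15⊕b24⊕b25⊕b26⊕b27⊕b28⊕b29⊕b30⊕b31 = 1⊕0⊕0⊕0⊕1⊕1⊕0⊕1⊕0⊕0⊕0⊕0⊕0⊕0⊕1⊕0 = 1
s16: b16⊕b17⊕b18⊕b19⊕b20⊕b21⊕b22⊕b23⊕b24⊕b25⊕b26⊕b27⊕b28⊕b29⊕b30⊕b31 = 1⊕0⊕0⊕0⊕1⊕1⊕1⊕1⊕0⊕0⊕0⊕0⊕0⊕0⊕1⊕0 = 0
Syndrome (s16...s1) = 01101 → position 13.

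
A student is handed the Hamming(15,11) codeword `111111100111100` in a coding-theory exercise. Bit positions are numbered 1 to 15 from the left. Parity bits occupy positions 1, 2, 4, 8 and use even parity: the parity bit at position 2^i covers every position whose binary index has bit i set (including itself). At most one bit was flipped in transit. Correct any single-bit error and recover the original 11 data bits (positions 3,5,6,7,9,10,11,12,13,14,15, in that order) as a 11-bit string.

11110111100

s1: b1⊕b3⊕b5⊕b7⊕b9⊕b11⊕b13⊕b15 = 1⊕1⊕1⊕1⊕0⊕1⊕1⊕0 = 0
s2: b2⊕b3⊕b6⊕b7⊕b10⊕b11⊕b14⊕b15 = 1⊕1⊕1⊕1⊕1⊕1⊕0⊕0 = 0
s4: b4⊕b5⊕b6⊕b7⊕b12⊕b13⊕b14⊕b15 = 1⊕1⊕1⊕1⊕1⊕1⊕0⊕0 = 0
s8: b8⊕b9⊕b10⊕b11⊕b12⊕b13⊕b14⊕b15 = 0⊕0⊕1⊕1⊕1⊕1⊕0⊕0 = 0
Syndrome (s8...s1) = 0000 → position 0 (no error).
No correction needed.
Data bits at positions 3,5,6,7,9,10,11,12,13,14,15: 11110111100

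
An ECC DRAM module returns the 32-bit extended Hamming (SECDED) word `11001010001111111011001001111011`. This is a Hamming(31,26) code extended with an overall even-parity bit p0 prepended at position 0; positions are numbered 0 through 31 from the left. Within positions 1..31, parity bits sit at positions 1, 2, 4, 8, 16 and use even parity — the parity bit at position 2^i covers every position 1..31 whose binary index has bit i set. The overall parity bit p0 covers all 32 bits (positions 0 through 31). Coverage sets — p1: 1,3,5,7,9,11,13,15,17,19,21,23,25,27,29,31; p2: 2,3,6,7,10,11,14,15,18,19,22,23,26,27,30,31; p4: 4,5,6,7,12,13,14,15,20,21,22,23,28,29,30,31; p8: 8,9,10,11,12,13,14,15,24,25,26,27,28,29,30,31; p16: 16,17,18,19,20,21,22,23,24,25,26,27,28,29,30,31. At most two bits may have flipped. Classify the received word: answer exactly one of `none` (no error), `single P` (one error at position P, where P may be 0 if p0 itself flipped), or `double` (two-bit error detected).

s1: b1⊕b3⊕b5⊕b7⊕b9⊕b11⊕b13⊕b15⊕b17⊕b19⊕b21⊕b23⊕b25⊕b27⊕b29⊕b31 = 1⊕0⊕0⊕0⊕0⊕1⊕1⊕1⊕0⊕1⊕0⊕0⊕1⊕1⊕0⊕1 = 0
s2: b2⊕b3⊕b6⊕b7⊕b10⊕b11⊕b14⊕b15⊕b18⊕b19⊕b22⊕b23⊕b26⊕b27⊕b30⊕b31 = 0⊕0⊕1⊕0⊕1⊕1⊕1⊕1⊕1⊕1⊕1⊕0⊕1⊕1⊕1⊕1 = 0
s4: b4⊕b5⊕b6⊕b7⊕b12⊕b13⊕b14⊕b15⊕b20⊕b21⊕b22⊕b23⊕b28⊕b29⊕b30⊕b31 = 1⊕0⊕1⊕0⊕1⊕1⊕1⊕1⊕0⊕0⊕1⊕0⊕1⊕0⊕1⊕1 = 0
s8: b8⊕b9⊕b10⊕b11⊕b12⊕b13⊕b14⊕b15⊕b24⊕b25⊕b26⊕b27⊕b28⊕b29⊕b30⊕b31 = 0⊕0⊕1⊕1⊕1⊕1⊕1⊕1⊕0⊕1⊕1⊕1⊕1⊕0⊕1⊕1 = 0
s16: b16⊕b17⊕b18⊕b19⊕b20⊕b21⊕b22⊕b23⊕b24⊕b25⊕b26⊕b27⊕b28⊕b29⊕b30⊕b31 = 1⊕0⊕1⊕1⊕0⊕0⊕1⊕0⊕0⊕1⊕1⊕1⊕1⊕0⊕1⊕1 = 0
Syndrome (s16...s1) = 00000 → position 0 (no error).
Overall parity (XOR of all 32 bits, including p0): 1⊕1⊕0⊕0⊕1⊕0⊕1⊕0⊕0⊕0⊕1⊕1⊕1⊕1⊕1⊕1⊕1⊕0⊕1⊕1⊕0⊕0⊕1⊕0⊕0⊕1⊕1⊕1⊕1⊕0⊕1⊕1 = 0
Overall=0, syndrome position=0 → no error.

none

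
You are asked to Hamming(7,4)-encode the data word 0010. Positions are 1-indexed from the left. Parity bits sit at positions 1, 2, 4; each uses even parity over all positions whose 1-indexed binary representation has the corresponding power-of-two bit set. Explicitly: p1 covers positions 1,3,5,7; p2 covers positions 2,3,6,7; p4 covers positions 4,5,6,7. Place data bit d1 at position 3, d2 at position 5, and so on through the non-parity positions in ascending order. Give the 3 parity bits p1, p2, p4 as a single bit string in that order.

Place data bits at non-power-of-two positions: b3=0, b5=0, b6=1, b7=0.
p1 = XOR of data positions {3,5,7} = 0⊕0⊕0 = 0
p2 = XOR of data positions {3,6,7} = 0⊕1⊕0 = 1
p4 = XOR of data positions {5,6,7} = 0⊕1⊕0 = 1
Parity bits p1,p2,p4 = 011

011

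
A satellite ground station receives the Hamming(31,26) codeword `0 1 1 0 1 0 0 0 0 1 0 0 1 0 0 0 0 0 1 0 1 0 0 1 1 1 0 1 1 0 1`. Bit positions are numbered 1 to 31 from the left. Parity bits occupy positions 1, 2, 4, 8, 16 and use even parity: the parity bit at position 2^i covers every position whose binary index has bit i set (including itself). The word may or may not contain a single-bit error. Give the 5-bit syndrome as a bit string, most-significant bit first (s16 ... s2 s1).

00000

s1: b1⊕b3⊕b5⊕b7⊕b9⊕b11⊕b13⊕b15⊕b17⊕b19⊕b21⊕b23⊕b25⊕b27⊕b29⊕b31 = 0⊕1⊕1⊕0⊕0⊕0⊕1⊕0⊕0⊕1⊕1⊕0⊕1⊕0⊕1⊕1 = 0
s2: b2⊕b3⊕b6⊕b7⊕b10⊕b11⊕b14⊕b15⊕b18⊕b19⊕b22⊕b23⊕b26⊕b27⊕b30⊕b31 = 1⊕1⊕0⊕0⊕1⊕0⊕0⊕0⊕0⊕1⊕0⊕0⊕1⊕0⊕0⊕1 = 0
s4: b4⊕b5⊕b6⊕b7⊕b12⊕b13⊕b14⊕b15⊕b20⊕b21⊕b22⊕b23⊕b28⊕b29⊕b30⊕b31 = 0⊕1⊕0⊕0⊕0⊕1⊕0⊕0⊕0⊕1⊕0⊕0⊕1⊕1⊕0⊕1 = 0
s8: b8⊕b9⊕b10⊕b11⊕b12⊕b13⊕b14⊕b15⊕b24⊕b25⊕b26⊕b27⊕b28⊕b29⊕b30⊕b31 = 0⊕0⊕1⊕0⊕0⊕1⊕0⊕0⊕1⊕1⊕1⊕0⊕1⊕1⊕0⊕1 = 0
s16: b16⊕b17⊕b18⊕b19⊕b20⊕b21⊕b22⊕b23⊕b24⊕b25⊕b26⊕b27⊕b28⊕b29⊕b30⊕b31 = 0⊕0⊕0⊕1⊕0⊕1⊕0⊕0⊕1⊕1⊕1⊕0⊕1⊕1⊕0⊕1 = 0
Syndrome (s16...s1) = 00000 → position 0 (no error).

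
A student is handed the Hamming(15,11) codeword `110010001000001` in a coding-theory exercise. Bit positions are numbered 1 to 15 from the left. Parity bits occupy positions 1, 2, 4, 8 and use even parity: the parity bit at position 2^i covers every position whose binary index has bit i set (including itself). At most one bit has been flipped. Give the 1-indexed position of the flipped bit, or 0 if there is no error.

0

s1: b1⊕b3⊕b5⊕b7⊕b9⊕b11⊕b13⊕b15 = 1⊕0⊕1⊕0⊕1⊕0⊕0⊕1 = 0
s2: b2⊕b3⊕b6⊕b7⊕b10⊕b11⊕b14⊕b15 = 1⊕0⊕0⊕0⊕0⊕0⊕0⊕1 = 0
s4: b4⊕b5⊕b6⊕b7⊕b12⊕b13⊕b14⊕b15 = 0⊕1⊕0⊕0⊕0⊕0⊕0⊕1 = 0
s8: b8⊕b9⊕b10⊕b11⊕b12⊕b13⊕b14⊕b15 = 0⊕1⊕0⊕0⊕0⊕0⊕0⊕1 = 0
Syndrome (s8...s1) = 0000 → position 0 (no error).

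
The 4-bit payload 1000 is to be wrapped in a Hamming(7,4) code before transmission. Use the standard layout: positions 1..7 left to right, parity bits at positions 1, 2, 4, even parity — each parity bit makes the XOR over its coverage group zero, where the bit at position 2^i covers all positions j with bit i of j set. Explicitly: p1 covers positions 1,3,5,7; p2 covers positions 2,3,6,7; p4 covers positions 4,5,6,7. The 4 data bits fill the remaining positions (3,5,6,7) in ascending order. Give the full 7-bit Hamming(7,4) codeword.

Place data bits at non-power-of-two positions: b3=1, b5=0, b6=0, b7=0.
p1 = XOR of data positions {3,5,7} = 1⊕0⊕0 = 1
p2 = XOR of data positions {3,6,7} = 1⊕0⊕0 = 1
p4 = XOR of data positions {5,6,7} = 0⊕0⊕0 = 0
Codeword b1..b7 = 1110000

1110000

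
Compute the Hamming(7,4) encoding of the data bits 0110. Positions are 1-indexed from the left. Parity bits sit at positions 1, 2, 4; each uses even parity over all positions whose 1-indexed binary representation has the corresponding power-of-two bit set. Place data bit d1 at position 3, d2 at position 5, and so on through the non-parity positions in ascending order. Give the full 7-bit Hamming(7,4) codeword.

1100110

Place data bits at non-power-of-two positions: b3=0, b5=1, b6=1, b7=0.
p1 = XOR of data positions {3,5,7} = 0⊕1⊕0 = 1
p2 = XOR of data positions {3,6,7} = 0⊕1⊕0 = 1
p4 = XOR of data positions {5,6,7} = 1⊕1⊕0 = 0
Codeword b1..b7 = 1100110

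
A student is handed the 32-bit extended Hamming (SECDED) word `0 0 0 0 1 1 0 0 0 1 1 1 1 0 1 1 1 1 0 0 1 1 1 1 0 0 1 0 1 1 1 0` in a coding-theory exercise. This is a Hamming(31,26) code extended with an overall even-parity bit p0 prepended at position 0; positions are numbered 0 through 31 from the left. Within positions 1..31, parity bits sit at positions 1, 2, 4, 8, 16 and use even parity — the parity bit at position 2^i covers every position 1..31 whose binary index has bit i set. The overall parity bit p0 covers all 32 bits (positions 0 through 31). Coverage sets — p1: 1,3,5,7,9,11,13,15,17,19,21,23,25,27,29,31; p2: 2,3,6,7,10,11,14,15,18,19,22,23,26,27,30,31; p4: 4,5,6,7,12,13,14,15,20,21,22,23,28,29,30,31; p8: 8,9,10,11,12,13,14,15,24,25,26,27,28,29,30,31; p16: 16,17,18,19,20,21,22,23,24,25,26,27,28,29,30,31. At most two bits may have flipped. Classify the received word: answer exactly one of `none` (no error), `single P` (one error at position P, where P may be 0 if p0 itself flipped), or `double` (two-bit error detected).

none

s1: b1⊕b3⊕b5⊕b7⊕b9⊕b11⊕b13⊕b15⊕b17⊕b19⊕b21⊕b23⊕b25⊕b27⊕b29⊕b31 = 0⊕0⊕1⊕0⊕1⊕1⊕0⊕1⊕1⊕0⊕1⊕1⊕0⊕0⊕1⊕0 = 0
s2: b2⊕b3⊕b6⊕b7⊕b10⊕b11⊕b14⊕b15⊕b18⊕b19⊕b22⊕b23⊕b26⊕b27⊕b30⊕b31 = 0⊕0⊕0⊕0⊕1⊕1⊕1⊕1⊕0⊕0⊕1⊕1⊕1⊕0⊕1⊕0 = 0
s4: b4⊕b5⊕b6⊕b7⊕b12⊕b13⊕b14⊕b15⊕b20⊕b21⊕b22⊕b23⊕b28⊕b29⊕b30⊕b31 = 1⊕1⊕0⊕0⊕1⊕0⊕1⊕1⊕1⊕1⊕1⊕1⊕1⊕1⊕1⊕0 = 0
s8: b8⊕b9⊕b10⊕b11⊕b12⊕b13⊕b14⊕b15⊕b24⊕b25⊕b26⊕b27⊕b28⊕b29⊕b30⊕b31 = 0⊕1⊕1⊕1⊕1⊕0⊕1⊕1⊕0⊕0⊕1⊕0⊕1⊕1⊕1⊕0 = 0
s16: b16⊕b17⊕b18⊕b19⊕b20⊕b21⊕b22⊕b23⊕b24⊕b25⊕b26⊕b27⊕b28⊕b29⊕b30⊕b31 = 1⊕1⊕0⊕0⊕1⊕1⊕1⊕1⊕0⊕0⊕1⊕0⊕1⊕1⊕1⊕0 = 0
Syndrome (s16...s1) = 00000 → position 0 (no error).
Overall parity (XOR of all 32 bits, including p0): 0⊕0⊕0⊕0⊕1⊕1⊕0⊕0⊕0⊕1⊕1⊕1⊕1⊕0⊕1⊕1⊕1⊕1⊕0⊕0⊕1⊕1⊕1⊕1⊕0⊕0⊕1⊕0⊕1⊕1⊕1⊕0 = 0
Overall=0, syndrome position=0 → no error.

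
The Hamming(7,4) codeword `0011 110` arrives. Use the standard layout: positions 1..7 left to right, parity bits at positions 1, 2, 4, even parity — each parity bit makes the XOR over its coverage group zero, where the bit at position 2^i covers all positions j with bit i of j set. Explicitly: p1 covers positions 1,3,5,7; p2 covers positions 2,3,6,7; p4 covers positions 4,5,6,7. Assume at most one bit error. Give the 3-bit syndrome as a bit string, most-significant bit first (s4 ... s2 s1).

s1: b1⊕b3⊕b5⊕b7 = 0⊕1⊕1⊕0 = 0
s2: b2⊕b3⊕b6⊕b7 = 0⊕1⊕1⊕0 = 0
s4: b4⊕b5⊕b6⊕b7 = 1⊕1⊕1⊕0 = 1
Syndrome (s4...s1) = 100 → position 4.

100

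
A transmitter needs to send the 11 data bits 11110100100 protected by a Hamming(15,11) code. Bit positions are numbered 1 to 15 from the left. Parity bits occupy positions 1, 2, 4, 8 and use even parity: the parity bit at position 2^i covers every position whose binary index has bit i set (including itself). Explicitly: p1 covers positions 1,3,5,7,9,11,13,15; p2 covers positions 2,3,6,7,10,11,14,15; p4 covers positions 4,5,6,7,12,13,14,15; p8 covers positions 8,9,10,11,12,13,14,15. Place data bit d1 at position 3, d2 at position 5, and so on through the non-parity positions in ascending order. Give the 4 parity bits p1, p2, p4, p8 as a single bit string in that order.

Place data bits at non-power-of-two positions: b3=1, b5=1, b6=1, b7=1, b9=0, b10=1, b11=0, b12=0, b13=1, b14=0, b15=0.
p1 = XOR of data positions {3,5,7,9,11,13,15} = 1⊕1⊕1⊕0⊕0⊕1⊕0 = 0
p2 = XOR of data positions {3,6,7,10,11,14,15} = 1⊕1⊕1⊕1⊕0⊕0⊕0 = 0
p4 = XOR of data positions {5,6,7,12,13,14,15} = 1⊕1⊕1⊕0⊕1⊕0⊕0 = 0
p8 = XOR of data positions {9,10,11,12,13,14,15} = 0⊕1⊕0⊕0⊕1⊕0⊕0 = 0
Parity bits p1,p2,p4,p8 = 0000

0000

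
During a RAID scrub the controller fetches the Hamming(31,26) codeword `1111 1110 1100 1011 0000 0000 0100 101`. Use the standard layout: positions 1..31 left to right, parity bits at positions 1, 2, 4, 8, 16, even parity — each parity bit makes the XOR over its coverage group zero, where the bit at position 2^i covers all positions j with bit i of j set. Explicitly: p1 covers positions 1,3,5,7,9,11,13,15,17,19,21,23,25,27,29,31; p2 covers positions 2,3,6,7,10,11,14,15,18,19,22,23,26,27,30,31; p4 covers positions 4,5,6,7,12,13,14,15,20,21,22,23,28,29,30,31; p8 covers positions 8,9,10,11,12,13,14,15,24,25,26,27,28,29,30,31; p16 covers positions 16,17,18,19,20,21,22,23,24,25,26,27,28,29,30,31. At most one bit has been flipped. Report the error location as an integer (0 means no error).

9

s1: b1⊕b3⊕b5⊕b7⊕b9⊕b11⊕b13⊕b15⊕b17⊕b19⊕b21⊕b23⊕b25⊕b27⊕b29⊕b31 = 1⊕1⊕1⊕1⊕1⊕0⊕1⊕1⊕0⊕0⊕0⊕0⊕0⊕0⊕1⊕1 = 1
s2: b2⊕b3⊕b6⊕b7⊕b10⊕b11⊕b14⊕b15⊕b18⊕b19⊕b22⊕b23⊕b26⊕b27⊕b30⊕b31 = 1⊕1⊕1⊕1⊕1⊕0⊕0⊕1⊕0⊕0⊕0⊕0⊕1⊕0⊕0⊕1 = 0
s4: b4⊕b5⊕b6⊕b7⊕b12⊕b13⊕b14⊕b15⊕b20⊕b21⊕b22⊕b23⊕b28⊕b29⊕b30⊕b31 = 1⊕1⊕1⊕1⊕0⊕1⊕0⊕1⊕0⊕0⊕0⊕0⊕0⊕1⊕0⊕1 = 0
s8: b8⊕b9⊕b10⊕b11⊕b12⊕b13⊕b14⊕b15⊕b24⊕b25⊕b26⊕b27⊕b28⊕b29⊕b30⊕b31 = 0⊕1⊕1⊕0⊕0⊕1⊕0⊕1⊕0⊕0⊕1⊕0⊕0⊕1⊕0⊕1 = 1
s16: b16⊕b17⊕b18⊕b19⊕b20⊕b21⊕b22⊕b23⊕b24⊕b25⊕b26⊕b27⊕b28⊕b29⊕b30⊕b31 = 1⊕0⊕0⊕0⊕0⊕0⊕0⊕0⊕0⊕0⊕1⊕0⊕0⊕1⊕0⊕1 = 0
Syndrome (s16...s1) = 01001 → position 9.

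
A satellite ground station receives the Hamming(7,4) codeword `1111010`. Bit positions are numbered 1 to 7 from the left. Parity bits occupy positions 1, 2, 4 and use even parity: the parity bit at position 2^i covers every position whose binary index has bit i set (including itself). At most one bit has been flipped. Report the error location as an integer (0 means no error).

s1: b1⊕b3⊕b5⊕b7 = 1⊕1⊕0⊕0 = 0
s2: b2⊕b3⊕b6⊕b7 = 1⊕1⊕1⊕0 = 1
s4: b4⊕b5⊕b6⊕b7 = 1⊕0⊕1⊕0 = 0
Syndrome (s4...s1) = 010 → position 2.

2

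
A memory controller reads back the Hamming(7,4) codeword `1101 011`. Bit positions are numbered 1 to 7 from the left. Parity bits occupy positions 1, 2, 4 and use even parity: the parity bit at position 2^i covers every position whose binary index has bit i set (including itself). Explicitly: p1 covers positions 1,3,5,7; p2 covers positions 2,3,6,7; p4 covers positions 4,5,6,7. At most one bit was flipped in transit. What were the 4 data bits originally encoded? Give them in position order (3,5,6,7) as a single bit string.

0001

s1: b1⊕b3⊕b5⊕b7 = 1⊕0⊕0⊕1 = 0
s2: b2⊕b3⊕b6⊕b7 = 1⊕0⊕1⊕1 = 1
s4: b4⊕b5⊕b6⊕b7 = 1⊕0⊕1⊕1 = 1
Syndrome (s4...s1) = 110 → position 6.
Flip bit 6: corrected codeword = 1101001
Data bits at positions 3,5,6,7: 0001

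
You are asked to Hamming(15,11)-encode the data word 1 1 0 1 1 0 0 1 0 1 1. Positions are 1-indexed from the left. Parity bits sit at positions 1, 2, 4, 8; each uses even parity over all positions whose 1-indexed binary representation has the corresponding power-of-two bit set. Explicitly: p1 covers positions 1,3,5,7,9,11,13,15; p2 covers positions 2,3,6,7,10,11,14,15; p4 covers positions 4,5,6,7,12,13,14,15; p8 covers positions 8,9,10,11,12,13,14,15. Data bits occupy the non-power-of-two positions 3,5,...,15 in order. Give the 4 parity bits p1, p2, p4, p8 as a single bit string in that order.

1010

Place data bits at non-power-of-two positions: b3=1, b5=1, b6=0, b7=1, b9=1, b10=0, b11=0, b12=1, b13=0, b14=1, b15=1.
p1 = XOR of data positions {3,5,7,9,11,13,15} = 1⊕1⊕1⊕1⊕0⊕0⊕1 = 1
p2 = XOR of data positions {3,6,7,10,11,14,15} = 1⊕0⊕1⊕0⊕0⊕1⊕1 = 0
p4 = XOR of data positions {5,6,7,12,13,14,15} = 1⊕0⊕1⊕1⊕0⊕1⊕1 = 1
p8 = XOR of data positions {9,10,11,12,13,14,15} = 1⊕0⊕0⊕1⊕0⊕1⊕1 = 0
Parity bits p1,p2,p4,p8 = 1010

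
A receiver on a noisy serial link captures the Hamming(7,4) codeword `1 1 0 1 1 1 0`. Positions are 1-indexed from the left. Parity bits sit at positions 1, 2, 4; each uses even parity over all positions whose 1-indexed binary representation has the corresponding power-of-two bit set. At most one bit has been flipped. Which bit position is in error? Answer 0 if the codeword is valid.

4

s1: b1⊕b3⊕b5⊕b7 = 1⊕0⊕1⊕0 = 0
s2: b2⊕b3⊕b6⊕b7 = 1⊕0⊕1⊕0 = 0
s4: b4⊕b5⊕b6⊕b7 = 1⊕1⊕1⊕0 = 1
Syndrome (s4...s1) = 100 → position 4.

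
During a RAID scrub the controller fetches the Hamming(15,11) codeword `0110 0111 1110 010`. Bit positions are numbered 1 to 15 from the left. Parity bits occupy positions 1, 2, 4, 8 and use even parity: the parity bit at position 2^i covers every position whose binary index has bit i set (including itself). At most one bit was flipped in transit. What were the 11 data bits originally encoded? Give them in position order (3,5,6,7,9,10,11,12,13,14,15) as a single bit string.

10111110000

s1: b1⊕b3⊕b5⊕b7⊕b9⊕b11⊕b13⊕b15 = 0⊕1⊕0⊕1⊕1⊕1⊕0⊕0 = 0
s2: b2⊕b3⊕b6⊕b7⊕b10⊕b11⊕b14⊕b15 = 1⊕1⊕1⊕1⊕1⊕1⊕1⊕0 = 1
s4: b4⊕b5⊕b6⊕b7⊕b12⊕b13⊕b14⊕b15 = 0⊕0⊕1⊕1⊕0⊕0⊕1⊕0 = 1
s8: b8⊕b9⊕b10⊕b11⊕b12⊕b13⊕b14⊕b15 = 1⊕1⊕1⊕1⊕0⊕0⊕1⊕0 = 1
Syndrome (s8...s1) = 1110 → position 14.
Flip bit 14: corrected codeword = 011001111110000
Data bits at positions 3,5,6,7,9,10,11,12,13,14,15: 10111110000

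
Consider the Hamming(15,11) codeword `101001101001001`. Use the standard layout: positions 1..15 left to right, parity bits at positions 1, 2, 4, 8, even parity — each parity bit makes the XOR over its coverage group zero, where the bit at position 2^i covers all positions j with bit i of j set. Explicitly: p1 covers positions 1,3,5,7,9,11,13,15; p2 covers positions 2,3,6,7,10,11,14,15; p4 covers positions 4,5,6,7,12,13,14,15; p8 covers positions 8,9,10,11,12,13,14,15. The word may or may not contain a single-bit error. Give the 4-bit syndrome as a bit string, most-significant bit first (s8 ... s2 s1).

s1: b1⊕b3⊕b5⊕b7⊕b9⊕b11⊕b13⊕b15 = 1⊕1⊕0⊕1⊕1⊕0⊕0⊕1 = 1
s2: b2⊕b3⊕b6⊕b7⊕b10⊕b11⊕b14⊕b15 = 0⊕1⊕1⊕1⊕0⊕0⊕0⊕1 = 0
s4: b4⊕b5⊕b6⊕b7⊕b12⊕b13⊕b14⊕b15 = 0⊕0⊕1⊕1⊕1⊕0⊕0⊕1 = 0
s8: b8⊕b9⊕b10⊕b11⊕b12⊕b13⊕b14⊕b15 = 0⊕1⊕0⊕0⊕1⊕0⊕0⊕1 = 1
Syndrome (s8...s1) = 1001 → position 9.

1001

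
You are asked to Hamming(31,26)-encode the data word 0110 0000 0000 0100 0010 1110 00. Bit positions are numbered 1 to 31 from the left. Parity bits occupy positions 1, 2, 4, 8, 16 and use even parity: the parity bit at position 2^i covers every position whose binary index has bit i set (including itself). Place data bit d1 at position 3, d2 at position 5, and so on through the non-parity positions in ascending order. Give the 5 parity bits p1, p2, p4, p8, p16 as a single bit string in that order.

10101

Place data bits at non-power-of-two positions: b3=0, b5=1, b6=1, b7=0, b9=0, b10=0, b11=0, b12=0, b13=0, b14=0, b15=0, b17=0, b18=0, b19=1, b20=0, b21=0, b22=0, b23=0, b24=1, b25=0, b26=1, b27=1, b28=1, b29=0, b30=0, b31=0.
p1 = XOR of data positions {3,5,7,9,11,13,15,17,19,21,23,25,27,29,31} = 0⊕1⊕0⊕0⊕0⊕0⊕0⊕0⊕1⊕0⊕0⊕0⊕1⊕0⊕0 = 1
p2 = XOR of data positions {3,6,7,10,11,14,15,18,19,22,23,26,27,30,31} = 0⊕1⊕0⊕0⊕0⊕0⊕0⊕0⊕1⊕0⊕0⊕1⊕1⊕0⊕0 = 0
p4 = XOR of data positions {5,6,7,12,13,14,15,20,21,22,23,28,29,30,31} = 1⊕1⊕0⊕0⊕0⊕0⊕0⊕0⊕0⊕0⊕0⊕1⊕0⊕0⊕0 = 1
p8 = XOR of data positions {9,10,11,12,13,14,15,24,25,26,27,28,29,30,31} = 0⊕0⊕0⊕0⊕0⊕0⊕0⊕1⊕0⊕1⊕1⊕1⊕0⊕0⊕0 = 0
p16 = XOR of data positions {17,18,19,20,21,22,23,24,25,26,27,28,29,30,31} = 0⊕0⊕1⊕0⊕0⊕0⊕0⊕1⊕0⊕1⊕1⊕1⊕0⊕0⊕0 = 1
Parity bits p1,p2,p4,p8,p16 = 10101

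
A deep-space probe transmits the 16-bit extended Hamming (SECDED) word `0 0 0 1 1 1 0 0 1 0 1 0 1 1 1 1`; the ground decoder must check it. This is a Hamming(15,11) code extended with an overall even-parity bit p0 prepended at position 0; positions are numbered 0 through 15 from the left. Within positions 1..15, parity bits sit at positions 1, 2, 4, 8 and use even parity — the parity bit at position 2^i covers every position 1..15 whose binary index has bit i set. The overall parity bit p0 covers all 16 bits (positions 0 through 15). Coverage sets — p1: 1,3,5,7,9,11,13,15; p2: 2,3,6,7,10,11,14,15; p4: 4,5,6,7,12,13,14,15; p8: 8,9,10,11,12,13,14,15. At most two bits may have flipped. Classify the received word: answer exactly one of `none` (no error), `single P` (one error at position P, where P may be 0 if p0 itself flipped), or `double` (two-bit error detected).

s1: b1⊕b3⊕b5⊕b7⊕b9⊕b11⊕b13⊕b15 = 0⊕1⊕1⊕0⊕0⊕0⊕1⊕1 = 0
s2: b2⊕b3⊕b6⊕b7⊕b10⊕b11⊕b14⊕b15 = 0⊕1⊕0⊕0⊕1⊕0⊕1⊕1 = 0
s4: b4⊕b5⊕b6⊕b7⊕b12⊕b13⊕b14⊕b15 = 1⊕1⊕0⊕0⊕1⊕1⊕1⊕1 = 0
s8: b8⊕b9⊕b10⊕b11⊕b12⊕b13⊕b14⊕b15 = 1⊕0⊕1⊕0⊕1⊕1⊕1⊕1 = 0
Syndrome (s8...s1) = 0000 → position 0 (no error).
Overall parity (XOR of all 16 bits, including p0): 0⊕0⊕0⊕1⊕1⊕1⊕0⊕0⊕1⊕0⊕1⊕0⊕1⊕1⊕1⊕1 = 1
Overall=1, syndrome position=0 → single-bit error at position 0.

single 0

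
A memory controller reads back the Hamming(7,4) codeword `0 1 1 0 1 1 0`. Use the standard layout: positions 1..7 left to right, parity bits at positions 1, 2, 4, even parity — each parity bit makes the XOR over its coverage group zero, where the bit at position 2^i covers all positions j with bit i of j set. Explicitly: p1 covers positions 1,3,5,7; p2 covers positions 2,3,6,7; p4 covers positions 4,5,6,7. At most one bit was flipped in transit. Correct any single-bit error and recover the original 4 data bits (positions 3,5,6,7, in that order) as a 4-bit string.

s1: b1⊕b3⊕b5⊕b7 = 0⊕1⊕1⊕0 = 0
s2: b2⊕b3⊕b6⊕b7 = 1⊕1⊕1⊕0 = 1
s4: b4⊕b5⊕b6⊕b7 = 0⊕1⊕1⊕0 = 0
Syndrome (s4...s1) = 010 → position 2.
Flip bit 2: corrected codeword = 0010110
Data bits at positions 3,5,6,7: 1110

1110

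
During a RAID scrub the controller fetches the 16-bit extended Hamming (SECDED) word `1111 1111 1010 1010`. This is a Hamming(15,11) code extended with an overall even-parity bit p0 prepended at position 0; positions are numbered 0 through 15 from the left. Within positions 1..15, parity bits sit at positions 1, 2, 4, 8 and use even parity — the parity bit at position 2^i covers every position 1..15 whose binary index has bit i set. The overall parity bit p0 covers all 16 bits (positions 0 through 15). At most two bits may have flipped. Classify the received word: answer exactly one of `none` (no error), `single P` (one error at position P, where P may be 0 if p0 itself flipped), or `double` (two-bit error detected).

s1: b1⊕b3⊕b5⊕b7⊕b9⊕b11⊕b13⊕b15 = 1⊕1⊕1⊕1⊕0⊕0⊕0⊕0 = 0
s2: b2⊕b3⊕b6⊕b7⊕b10⊕b11⊕b14⊕b15 = 1⊕1⊕1⊕1⊕1⊕0⊕1⊕0 = 0
s4: b4⊕b5⊕b6⊕b7⊕b12⊕b13⊕b14⊕b15 = 1⊕1⊕1⊕1⊕1⊕0⊕1⊕0 = 0
s8: b8⊕b9⊕b10⊕b11⊕b12⊕b13⊕b14⊕b15 = 1⊕0⊕1⊕0⊕1⊕0⊕1⊕0 = 0
Syndrome (s8...s1) = 0000 → position 0 (no error).
Overall parity (XOR of all 16 bits, including p0): 1⊕1⊕1⊕1⊕1⊕1⊕1⊕1⊕1⊕0⊕1⊕0⊕1⊕0⊕1⊕0 = 0
Overall=0, syndrome position=0 → no error.

none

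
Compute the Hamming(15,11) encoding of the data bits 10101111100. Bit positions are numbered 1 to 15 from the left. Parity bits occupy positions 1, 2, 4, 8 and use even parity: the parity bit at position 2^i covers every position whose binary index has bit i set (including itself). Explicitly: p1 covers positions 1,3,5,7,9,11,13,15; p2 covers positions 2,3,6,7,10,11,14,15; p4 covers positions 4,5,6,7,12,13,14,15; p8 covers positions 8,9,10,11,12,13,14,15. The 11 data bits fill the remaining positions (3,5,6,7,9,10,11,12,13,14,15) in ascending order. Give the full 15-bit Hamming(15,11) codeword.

001101011111100

Place data bits at non-power-of-two positions: b3=1, b5=0, b6=1, b7=0, b9=1, b10=1, b11=1, b12=1, b13=1, b14=0, b15=0.
p1 = XOR of data positions {3,5,7,9,11,13,15} = 1⊕0⊕0⊕1⊕1⊕1⊕0 = 0
p2 = XOR of data positions {3,6,7,10,11,14,15} = 1⊕1⊕0⊕1⊕1⊕0⊕0 = 0
p4 = XOR of data positions {5,6,7,12,13,14,15} = 0⊕1⊕0⊕1⊕1⊕0⊕0 = 1
p8 = XOR of data positions {9,10,11,12,13,14,15} = 1⊕1⊕1⊕1⊕1⊕0⊕0 = 1
Codeword b1..b15 = 001101011111100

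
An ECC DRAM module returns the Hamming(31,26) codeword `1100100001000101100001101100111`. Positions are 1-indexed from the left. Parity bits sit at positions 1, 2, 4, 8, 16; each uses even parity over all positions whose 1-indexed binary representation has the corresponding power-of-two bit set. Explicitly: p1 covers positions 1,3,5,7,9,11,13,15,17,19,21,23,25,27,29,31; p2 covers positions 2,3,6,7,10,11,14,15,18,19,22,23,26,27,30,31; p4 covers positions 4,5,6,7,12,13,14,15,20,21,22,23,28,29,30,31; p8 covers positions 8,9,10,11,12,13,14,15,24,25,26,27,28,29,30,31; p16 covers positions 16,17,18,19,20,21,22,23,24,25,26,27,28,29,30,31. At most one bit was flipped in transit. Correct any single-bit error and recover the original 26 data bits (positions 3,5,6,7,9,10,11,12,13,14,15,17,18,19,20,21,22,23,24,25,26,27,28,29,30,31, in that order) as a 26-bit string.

s1: b1⊕b3⊕b5⊕b7⊕b9⊕b11⊕b13⊕b15⊕b17⊕b19⊕b21⊕b23⊕b25⊕b27⊕b29⊕b31 = 1⊕0⊕1⊕0⊕0⊕0⊕0⊕0⊕1⊕0⊕0⊕1⊕1⊕0⊕1⊕1 = 1
s2: b2⊕b3⊕b6⊕b7⊕b10⊕b11⊕b14⊕b15⊕b18⊕b19⊕b22⊕b23⊕b26⊕b27⊕b30⊕b31 = 1⊕0⊕0⊕0⊕1⊕0⊕1⊕0⊕0⊕0⊕1⊕1⊕1⊕0⊕1⊕1 = 0
s4: b4⊕b5⊕b6⊕b7⊕b12⊕b13⊕b14⊕b15⊕b20⊕b21⊕b22⊕b23⊕b28⊕b29⊕b30⊕b31 = 0⊕1⊕0⊕0⊕0⊕0⊕1⊕0⊕0⊕0⊕1⊕1⊕0⊕1⊕1⊕1 = 1
s8: b8⊕b9⊕b10⊕b11⊕b12⊕b13⊕b14⊕b15⊕b24⊕b25⊕b26⊕b27⊕b28⊕b29⊕b30⊕b31 = 0⊕0⊕1⊕0⊕0⊕0⊕1⊕0⊕0⊕1⊕1⊕0⊕0⊕1⊕1⊕1 = 1
s16: b16⊕b17⊕b18⊕b19⊕b20⊕b21⊕b22⊕b23⊕b24⊕b25⊕b26⊕b27⊕b28⊕b29⊕b30⊕b31 = 1⊕1⊕0⊕0⊕0⊕0⊕1⊕1⊕0⊕1⊕1⊕0⊕0⊕1⊕1⊕1 = 1
Syndrome (s16...s1) = 11101 → position 29.
Flip bit 29: corrected codeword = 1100100001000101100001101100011
Data bits at positions 3,5,6,7,9,10,11,12,13,14,15,17,18,19,20,21,22,23,24,25,26,27,28,29,30,31: 01000100010100001101100011

01000100010100001101100011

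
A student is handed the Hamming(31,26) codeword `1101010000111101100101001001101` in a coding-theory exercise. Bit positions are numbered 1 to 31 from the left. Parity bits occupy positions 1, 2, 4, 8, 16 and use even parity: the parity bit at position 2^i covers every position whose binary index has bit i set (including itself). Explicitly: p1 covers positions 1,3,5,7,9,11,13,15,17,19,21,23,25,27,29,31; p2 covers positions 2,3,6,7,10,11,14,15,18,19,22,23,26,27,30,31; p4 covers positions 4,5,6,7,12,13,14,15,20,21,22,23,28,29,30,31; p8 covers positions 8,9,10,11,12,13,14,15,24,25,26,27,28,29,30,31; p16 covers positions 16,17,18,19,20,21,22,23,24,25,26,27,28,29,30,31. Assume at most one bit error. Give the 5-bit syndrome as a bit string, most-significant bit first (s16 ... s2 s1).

s1: b1⊕b3⊕b5⊕b7⊕b9⊕b11⊕b13⊕b15⊕b17⊕b19⊕b21⊕b23⊕b25⊕b27⊕b29⊕b31 = 1⊕0⊕0⊕0⊕0⊕1⊕1⊕0⊕1⊕0⊕0⊕0⊕1⊕0⊕1⊕1 = 1
s2: b2⊕b3⊕b6⊕b7⊕b10⊕b11⊕b14⊕b15⊕b18⊕b19⊕b22⊕b23⊕b26⊕b27⊕b30⊕b31 = 1⊕0⊕1⊕0⊕0⊕1⊕1⊕0⊕0⊕0⊕1⊕0⊕0⊕0⊕0⊕1 = 0
s4: b4⊕b5⊕b6⊕b7⊕b12⊕b13⊕b14⊕b15⊕b20⊕b21⊕b22⊕b23⊕b28⊕b29⊕b30⊕b31 = 1⊕0⊕1⊕0⊕1⊕1⊕1⊕0⊕1⊕0⊕1⊕0⊕1⊕1⊕0⊕1 = 0
s8: b8⊕b9⊕b10⊕b11⊕b12⊕b13⊕b14⊕b15⊕b24⊕b25⊕b26⊕b27⊕b28⊕b29⊕b30⊕b31 = 0⊕0⊕0⊕1⊕1⊕1⊕1⊕0⊕0⊕1⊕0⊕0⊕1⊕1⊕0⊕1 = 0
s16: b16⊕b17⊕b18⊕b19⊕b20⊕b21⊕b22⊕b23⊕b24⊕b25⊕b26⊕b27⊕b28⊕b29⊕b30⊕b31 = 1⊕1⊕0⊕0⊕1⊕0⊕1⊕0⊕0⊕1⊕0⊕0⊕1⊕1⊕0⊕1 = 0
Syndrome (s16...s1) = 00001 → position 1.

00001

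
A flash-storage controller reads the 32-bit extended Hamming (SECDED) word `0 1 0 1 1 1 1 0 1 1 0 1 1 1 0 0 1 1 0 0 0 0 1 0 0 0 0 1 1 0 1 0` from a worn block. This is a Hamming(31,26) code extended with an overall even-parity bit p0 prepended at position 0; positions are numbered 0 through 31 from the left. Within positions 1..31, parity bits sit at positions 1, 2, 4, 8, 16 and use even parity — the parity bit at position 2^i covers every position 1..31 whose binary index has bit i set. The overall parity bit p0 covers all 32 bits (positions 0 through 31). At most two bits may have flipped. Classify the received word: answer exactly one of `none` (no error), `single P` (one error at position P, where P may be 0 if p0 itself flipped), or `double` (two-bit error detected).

none

s1: b1⊕b3⊕b5⊕b7⊕b9⊕b11⊕b13⊕b15⊕b17⊕b19⊕b21⊕b23⊕b25⊕b27⊕b29⊕b31 = 1⊕1⊕1⊕0⊕1⊕1⊕1⊕0⊕1⊕0⊕0⊕0⊕0⊕1⊕0⊕0 = 0
s2: b2⊕b3⊕b6⊕b7⊕b10⊕b11⊕b14⊕b15⊕b18⊕b19⊕b22⊕b23⊕b26⊕b27⊕b30⊕b31 = 0⊕1⊕1⊕0⊕0⊕1⊕0⊕0⊕0⊕0⊕1⊕0⊕0⊕1⊕1⊕0 = 0
s4: b4⊕b5⊕b6⊕b7⊕b12⊕b13⊕b14⊕b15⊕b20⊕b21⊕b22⊕b23⊕b28⊕b29⊕b30⊕b31 = 1⊕1⊕1⊕0⊕1⊕1⊕0⊕0⊕0⊕0⊕1⊕0⊕1⊕0⊕1⊕0 = 0
s8: b8⊕b9⊕b10⊕b11⊕b12⊕b13⊕b14⊕b15⊕b24⊕b25⊕b26⊕b27⊕b28⊕b29⊕b30⊕b31 = 1⊕1⊕0⊕1⊕1⊕1⊕0⊕0⊕0⊕0⊕0⊕1⊕1⊕0⊕1⊕0 = 0
s16: b16⊕b17⊕b18⊕b19⊕b20⊕b21⊕b22⊕b23⊕b24⊕b25⊕b26⊕b27⊕b28⊕b29⊕b30⊕b31 = 1⊕1⊕0⊕0⊕0⊕0⊕1⊕0⊕0⊕0⊕0⊕1⊕1⊕0⊕1⊕0 = 0
Syndrome (s16...s1) = 00000 → position 0 (no error).
Overall parity (XOR of all 32 bits, including p0): 0⊕1⊕0⊕1⊕1⊕1⊕1⊕0⊕1⊕1⊕0⊕1⊕1⊕1⊕0⊕0⊕1⊕1⊕0⊕0⊕0⊕0⊕1⊕0⊕0⊕0⊕0⊕1⊕1⊕0⊕1⊕0 = 0
Overall=0, syndrome position=0 → no error.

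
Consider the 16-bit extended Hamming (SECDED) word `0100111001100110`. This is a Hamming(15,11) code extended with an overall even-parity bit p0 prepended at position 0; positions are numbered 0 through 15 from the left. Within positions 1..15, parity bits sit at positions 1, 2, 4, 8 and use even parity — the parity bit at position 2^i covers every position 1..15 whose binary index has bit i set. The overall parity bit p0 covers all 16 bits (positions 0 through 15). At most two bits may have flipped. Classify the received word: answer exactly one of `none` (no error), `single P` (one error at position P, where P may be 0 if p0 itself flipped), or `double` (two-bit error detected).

s1: b1⊕b3⊕b5⊕b7⊕b9⊕b11⊕b13⊕b15 = 1⊕0⊕1⊕0⊕1⊕0⊕1⊕0 = 0
s2: b2⊕b3⊕b6⊕b7⊕b10⊕b11⊕b14⊕b15 = 0⊕0⊕1⊕0⊕1⊕0⊕1⊕0 = 1
s4: b4⊕b5⊕b6⊕b7⊕b12⊕b13⊕b14⊕b15 = 1⊕1⊕1⊕0⊕0⊕1⊕1⊕0 = 1
s8: b8⊕b9⊕b10⊕b11⊕b12⊕b13⊕b14⊕b15 = 0⊕1⊕1⊕0⊕0⊕1⊕1⊕0 = 0
Syndrome (s8...s1) = 0110 → position 6.
Overall parity (XOR of all 16 bits, including p0): 0⊕1⊕0⊕0⊕1⊕1⊕1⊕0⊕0⊕1⊕1⊕0⊕0⊕1⊕1⊕0 = 0
Overall=0, syndrome position=6 → double-bit error detected (uncorrectable).

double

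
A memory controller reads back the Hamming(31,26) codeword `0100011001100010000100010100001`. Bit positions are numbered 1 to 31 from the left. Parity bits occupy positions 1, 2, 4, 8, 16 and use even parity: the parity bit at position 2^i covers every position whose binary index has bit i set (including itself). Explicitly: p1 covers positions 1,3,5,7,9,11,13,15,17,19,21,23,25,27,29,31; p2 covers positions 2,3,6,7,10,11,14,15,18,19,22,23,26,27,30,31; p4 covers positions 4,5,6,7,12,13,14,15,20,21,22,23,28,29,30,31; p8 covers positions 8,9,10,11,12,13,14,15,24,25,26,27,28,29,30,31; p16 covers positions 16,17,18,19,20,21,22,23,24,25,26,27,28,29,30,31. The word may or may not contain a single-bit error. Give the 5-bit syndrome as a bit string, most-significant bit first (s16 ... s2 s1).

s1: b1⊕b3⊕b5⊕b7⊕b9⊕b11⊕b13⊕b15⊕b17⊕b19⊕b21⊕b23⊕b25⊕b27⊕b29⊕b31 = 0⊕0⊕0⊕1⊕0⊕1⊕0⊕1⊕0⊕0⊕0⊕0⊕0⊕0⊕0⊕1 = 0
s2: b2⊕b3⊕b6⊕b7⊕b10⊕b11⊕b14⊕b15⊕b18⊕b19⊕b22⊕b23⊕b26⊕b27⊕b30⊕b31 = 1⊕0⊕1⊕1⊕1⊕1⊕0⊕1⊕0⊕0⊕0⊕0⊕1⊕0⊕0⊕1 = 0
s4: b4⊕b5⊕b6⊕b7⊕b12⊕b13⊕b14⊕b15⊕b20⊕b21⊕b22⊕b23⊕b28⊕b29⊕b30⊕b31 = 0⊕0⊕1⊕1⊕0⊕0⊕0⊕1⊕1⊕0⊕0⊕0⊕0⊕0⊕0⊕1 = 1
s8: b8⊕b9⊕b10⊕b11⊕b12⊕b13⊕b14⊕b15⊕b24⊕b25⊕b26⊕b27⊕b28⊕b29⊕b30⊕b31 = 0⊕0⊕1⊕1⊕0⊕0⊕0⊕1⊕1⊕0⊕1⊕0⊕0⊕0⊕0⊕1 = 0
s16: b16⊕b17⊕b18⊕b19⊕b20⊕b21⊕b22⊕b23⊕b24⊕b25⊕b26⊕b27⊕b28⊕b29⊕b30⊕b31 = 0⊕0⊕0⊕0⊕1⊕0⊕0⊕0⊕1⊕0⊕1⊕0⊕0⊕0⊕0⊕1 = 0
Syndrome (s16...s1) = 00100 → position 4.

00100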